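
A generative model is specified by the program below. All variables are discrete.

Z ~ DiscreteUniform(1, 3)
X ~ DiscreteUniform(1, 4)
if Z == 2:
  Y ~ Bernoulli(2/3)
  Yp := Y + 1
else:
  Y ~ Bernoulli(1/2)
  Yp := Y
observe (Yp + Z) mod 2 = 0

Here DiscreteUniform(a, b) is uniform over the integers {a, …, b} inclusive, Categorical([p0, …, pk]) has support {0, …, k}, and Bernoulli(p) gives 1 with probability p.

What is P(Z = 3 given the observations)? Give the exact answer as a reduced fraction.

Enumerate traces; 12 have nonzero weight after conditioning:
  (Z=1, X=1, Y=1) weight 1/24
  (Z=1, X=2, Y=1) weight 1/24
  (Z=1, X=3, Y=1) weight 1/24
  (Z=1, X=4, Y=1) weight 1/24
  (Z=2, X=1, Y=1) weight 1/18
  (Z=2, X=2, Y=1) weight 1/18
  (Z=2, X=3, Y=1) weight 1/18
  (Z=2, X=4, Y=1) weight 1/18
  (Z=3, X=1, Y=1) weight 1/24
  … 3 more
Group by Z:
  weight(Z=1) = 1/6
  weight(Z=2) = 2/9
  weight(Z=3) = 1/6
Total weight = 1/6 + 2/9 + 1/6 = 5/9
P(Z=1 | obs) = 1/6 / 5/9 = 3/10
P(Z=2 | obs) = 2/9 / 5/9 = 2/5
P(Z=3 | obs) = 1/6 / 5/9 = 3/10

P(Z = 3 | obs) = 3/10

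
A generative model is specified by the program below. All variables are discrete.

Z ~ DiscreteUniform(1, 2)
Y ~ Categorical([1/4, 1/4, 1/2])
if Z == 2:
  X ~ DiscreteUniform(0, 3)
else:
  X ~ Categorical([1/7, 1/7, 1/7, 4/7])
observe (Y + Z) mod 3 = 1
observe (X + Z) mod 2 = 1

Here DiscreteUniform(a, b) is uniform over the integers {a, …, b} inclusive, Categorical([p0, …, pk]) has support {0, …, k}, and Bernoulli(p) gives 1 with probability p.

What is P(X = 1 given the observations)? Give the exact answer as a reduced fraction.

Enumerate traces; 4 have nonzero weight after conditioning:
  (Z=1, Y=0, X=0) weight 1/56
  (Z=1, Y=0, X=2) weight 1/56
  (Z=2, Y=2, X=1) weight 1/16
  (Z=2, Y=2, X=3) weight 1/16
Group by X:
  weight(X=0) = 1/56
  weight(X=1) = 1/16
  weight(X=2) = 1/56
  weight(X=3) = 1/16
Total weight = 1/56 + 1/16 + 1/56 + 1/16 = 9/56
P(X=0 | obs) = 1/56 / 9/56 = 1/9
P(X=1 | obs) = 1/16 / 9/56 = 7/18
P(X=2 | obs) = 1/56 / 9/56 = 1/9
P(X=3 | obs) = 1/16 / 9/56 = 7/18

P(X = 1 | obs) = 7/18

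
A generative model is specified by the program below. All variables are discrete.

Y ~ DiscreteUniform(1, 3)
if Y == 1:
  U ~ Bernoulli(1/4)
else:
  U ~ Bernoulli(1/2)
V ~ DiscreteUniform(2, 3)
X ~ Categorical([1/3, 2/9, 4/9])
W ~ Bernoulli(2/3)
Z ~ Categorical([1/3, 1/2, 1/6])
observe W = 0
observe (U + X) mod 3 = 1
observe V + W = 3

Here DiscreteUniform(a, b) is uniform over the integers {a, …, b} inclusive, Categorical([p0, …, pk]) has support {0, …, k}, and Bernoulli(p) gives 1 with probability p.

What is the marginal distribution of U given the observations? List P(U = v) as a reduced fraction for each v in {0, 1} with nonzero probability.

Enumerate traces; 18 have nonzero weight after conditioning:
  (Y=1, U=0, V=3, X=1, W=0, Z=0) weight 1/324
  (Y=1, U=0, V=3, X=1, W=0, Z=1) weight 1/216
  (Y=1, U=0, V=3, X=1, W=0, Z=2) weight 1/648
  (Y=1, U=1, V=3, X=0, W=0, Z=0) weight 1/648
  (Y=1, U=1, V=3, X=0, W=0, Z=1) weight 1/432
  (Y=1, U=1, V=3, X=0, W=0, Z=2) weight 1/1296
  (Y=2, U=0, V=3, X=1, W=0, Z=0) weight 1/486
  (Y=2, U=0, V=3, X=1, W=0, Z=1) weight 1/324
  … 10 more
Group by U:
  weight(U=0) = 7/324
  weight(U=1) = 5/216
Total weight = 7/324 + 5/216 = 29/648
P(U=0 | obs) = 7/324 / 29/648 = 14/29
P(U=1 | obs) = 5/216 / 29/648 = 15/29

P(U=0) = 14/29, P(U=1) = 15/29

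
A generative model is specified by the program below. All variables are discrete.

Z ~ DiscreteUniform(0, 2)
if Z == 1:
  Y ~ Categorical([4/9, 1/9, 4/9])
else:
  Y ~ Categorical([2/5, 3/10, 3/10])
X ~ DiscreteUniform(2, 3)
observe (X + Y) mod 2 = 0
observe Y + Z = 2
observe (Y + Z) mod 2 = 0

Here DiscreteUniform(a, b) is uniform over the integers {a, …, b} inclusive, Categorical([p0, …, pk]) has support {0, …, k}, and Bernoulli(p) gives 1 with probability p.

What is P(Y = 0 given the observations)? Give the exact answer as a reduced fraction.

P(Y = 0 | obs) = 36/73

Enumerate traces; 3 have nonzero weight after conditioning:
  (Z=0, Y=2, X=2) weight 1/20
  (Z=1, Y=1, X=3) weight 1/54
  (Z=2, Y=0, X=2) weight 1/15
Group by Y:
  weight(Y=0) = 1/15
  weight(Y=1) = 1/54
  weight(Y=2) = 1/20
Total weight = 1/15 + 1/54 + 1/20 = 73/540
P(Y=0 | obs) = 1/15 / 73/540 = 36/73
P(Y=1 | obs) = 1/54 / 73/540 = 10/73
P(Y=2 | obs) = 1/20 / 73/540 = 27/73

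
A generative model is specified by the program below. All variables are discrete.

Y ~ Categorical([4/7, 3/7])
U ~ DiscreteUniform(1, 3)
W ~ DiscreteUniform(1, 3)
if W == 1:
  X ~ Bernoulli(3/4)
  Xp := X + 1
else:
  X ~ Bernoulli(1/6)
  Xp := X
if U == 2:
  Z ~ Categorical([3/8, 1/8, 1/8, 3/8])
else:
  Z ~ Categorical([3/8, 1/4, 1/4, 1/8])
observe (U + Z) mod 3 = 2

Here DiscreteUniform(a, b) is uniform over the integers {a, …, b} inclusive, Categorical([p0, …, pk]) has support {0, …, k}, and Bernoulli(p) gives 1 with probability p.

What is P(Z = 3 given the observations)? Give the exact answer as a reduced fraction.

P(Z = 3 | obs) = 3/10

Enumerate traces; 48 have nonzero weight after conditioning:
  (Y=0, U=1, W=1, X=0, Z=1) weight 1/252
  (Y=0, U=1, W=1, X=1, Z=1) weight 1/84
  (Y=0, U=1, W=2, X=0, Z=1) weight 5/378
  (Y=0, U=1, W=2, X=1, Z=1) weight 1/378
  (Y=0, U=1, W=3, X=0, Z=1) weight 5/378
  (Y=0, U=1, W=3, X=1, Z=1) weight 1/378
  (Y=0, U=2, W=1, X=0, Z=0) weight 1/168
  (Y=0, U=2, W=1, X=0, Z=3) weight 1/168
  (Y=0, U=3, W=1, X=0, Z=2) weight 1/252
  … 39 more
Group by Z:
  weight(Z=0) = 1/8
  weight(Z=1) = 1/12
  weight(Z=2) = 1/12
  weight(Z=3) = 1/8
Total weight = 1/8 + 1/12 + 1/12 + 1/8 = 5/12
P(Z=0 | obs) = 1/8 / 5/12 = 3/10
P(Z=1 | obs) = 1/12 / 5/12 = 1/5
P(Z=2 | obs) = 1/12 / 5/12 = 1/5
P(Z=3 | obs) = 1/8 / 5/12 = 3/10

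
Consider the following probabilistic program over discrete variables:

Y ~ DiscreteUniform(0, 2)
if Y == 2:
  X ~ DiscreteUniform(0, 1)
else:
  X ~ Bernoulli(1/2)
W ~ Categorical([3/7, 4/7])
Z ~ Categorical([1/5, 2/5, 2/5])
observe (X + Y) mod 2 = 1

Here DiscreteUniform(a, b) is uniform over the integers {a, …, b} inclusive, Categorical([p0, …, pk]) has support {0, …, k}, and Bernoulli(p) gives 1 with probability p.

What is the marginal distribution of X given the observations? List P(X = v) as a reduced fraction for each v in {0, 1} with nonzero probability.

P(X=0) = 1/3, P(X=1) = 2/3

Enumerate traces; 18 have nonzero weight after conditioning:
  (Y=0, X=1, W=0, Z=0) weight 1/70
  (Y=0, X=1, W=0, Z=1) weight 1/35
  (Y=0, X=1, W=0, Z=2) weight 1/35
  (Y=0, X=1, W=1, Z=0) weight 2/105
  (Y=0, X=1, W=1, Z=1) weight 4/105
  (Y=0, X=1, W=1, Z=2) weight 4/105
  (Y=1, X=0, W=0, Z=0) weight 1/70
  (Y=1, X=0, W=0, Z=1) weight 1/35
  … 10 more
Group by X:
  weight(X=0) = 1/6
  weight(X=1) = 1/3
Total weight = 1/6 + 1/3 = 1/2
P(X=0 | obs) = 1/6 / 1/2 = 1/3
P(X=1 | obs) = 1/3 / 1/2 = 2/3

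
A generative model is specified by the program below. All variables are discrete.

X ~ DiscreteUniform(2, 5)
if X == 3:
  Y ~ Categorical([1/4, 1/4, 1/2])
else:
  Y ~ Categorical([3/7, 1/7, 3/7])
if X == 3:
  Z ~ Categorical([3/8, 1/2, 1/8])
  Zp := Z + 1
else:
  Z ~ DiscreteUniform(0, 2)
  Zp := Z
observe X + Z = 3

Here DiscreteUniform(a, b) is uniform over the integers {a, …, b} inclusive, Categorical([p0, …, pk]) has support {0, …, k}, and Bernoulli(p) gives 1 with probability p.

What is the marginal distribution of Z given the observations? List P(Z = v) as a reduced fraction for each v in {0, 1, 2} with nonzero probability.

Enumerate traces; 6 have nonzero weight after conditioning:
  (X=2, Y=0, Z=1) weight 1/28
  (X=2, Y=1, Z=1) weight 1/84
  (X=2, Y=2, Z=1) weight 1/28
  (X=3, Y=0, Z=0) weight 3/128
  (X=3, Y=1, Z=0) weight 3/128
  (X=3, Y=2, Z=0) weight 3/64
Group by Z:
  weight(Z=0) = 3/32
  weight(Z=1) = 1/12
Total weight = 3/32 + 1/12 = 17/96
P(Z=0 | obs) = 3/32 / 17/96 = 9/17
P(Z=1 | obs) = 1/12 / 17/96 = 8/17

P(Z=0) = 9/17, P(Z=1) = 8/17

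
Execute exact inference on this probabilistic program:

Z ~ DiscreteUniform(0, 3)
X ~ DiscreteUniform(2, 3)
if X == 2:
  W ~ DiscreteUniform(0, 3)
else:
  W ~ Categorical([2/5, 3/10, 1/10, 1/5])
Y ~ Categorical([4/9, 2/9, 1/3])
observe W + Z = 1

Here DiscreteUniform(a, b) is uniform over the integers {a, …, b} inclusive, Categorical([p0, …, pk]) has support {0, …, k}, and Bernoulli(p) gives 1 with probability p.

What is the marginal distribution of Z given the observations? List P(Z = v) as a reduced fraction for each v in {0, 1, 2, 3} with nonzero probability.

P(Z=0) = 11/24, P(Z=1) = 13/24

Enumerate traces; 12 have nonzero weight after conditioning:
  (Z=0, X=2, W=1, Y=0) weight 1/72
  (Z=0, X=2, W=1, Y=1) weight 1/144
  (Z=0, X=2, W=1, Y=2) weight 1/96
  (Z=0, X=3, W=1, Y=0) weight 1/60
  (Z=0, X=3, W=1, Y=1) weight 1/120
  (Z=0, X=3, W=1, Y=2) weight 1/80
  (Z=1, X=2, W=0, Y=0) weight 1/72
  (Z=1, X=2, W=0, Y=1) weight 1/144
  … 4 more
Group by Z:
  weight(Z=0) = 11/160
  weight(Z=1) = 13/160
Total weight = 11/160 + 13/160 = 3/20
P(Z=0 | obs) = 11/160 / 3/20 = 11/24
P(Z=1 | obs) = 13/160 / 3/20 = 13/24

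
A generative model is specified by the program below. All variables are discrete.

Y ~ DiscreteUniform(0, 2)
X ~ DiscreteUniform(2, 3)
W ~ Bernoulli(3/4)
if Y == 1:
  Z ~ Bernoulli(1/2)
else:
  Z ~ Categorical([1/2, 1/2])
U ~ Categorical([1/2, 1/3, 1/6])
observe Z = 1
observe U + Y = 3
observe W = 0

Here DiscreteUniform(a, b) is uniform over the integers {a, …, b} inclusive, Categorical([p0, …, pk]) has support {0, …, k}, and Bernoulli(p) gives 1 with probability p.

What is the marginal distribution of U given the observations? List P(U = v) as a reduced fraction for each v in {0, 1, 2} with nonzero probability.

Enumerate traces; 4 have nonzero weight after conditioning:
  (Y=1, X=2, W=0, Z=1, U=2) weight 1/288
  (Y=1, X=3, W=0, Z=1, U=2) weight 1/288
  (Y=2, X=2, W=0, Z=1, U=1) weight 1/144
  (Y=2, X=3, W=0, Z=1, U=1) weight 1/144
Group by U:
  weight(U=1) = 1/72
  weight(U=2) = 1/144
Total weight = 1/72 + 1/144 = 1/48
P(U=1 | obs) = 1/72 / 1/48 = 2/3
P(U=2 | obs) = 1/144 / 1/48 = 1/3

P(U=1) = 2/3, P(U=2) = 1/3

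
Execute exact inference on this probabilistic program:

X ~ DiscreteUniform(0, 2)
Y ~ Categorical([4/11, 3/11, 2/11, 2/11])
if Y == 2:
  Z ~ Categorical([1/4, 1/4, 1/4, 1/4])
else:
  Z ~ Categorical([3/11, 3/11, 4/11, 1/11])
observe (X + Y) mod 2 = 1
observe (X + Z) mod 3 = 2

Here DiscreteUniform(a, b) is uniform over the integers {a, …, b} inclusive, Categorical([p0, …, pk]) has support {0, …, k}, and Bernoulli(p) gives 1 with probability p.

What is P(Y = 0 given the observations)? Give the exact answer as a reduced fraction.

P(Y = 0 | obs) = 24/115

Enumerate traces; 8 have nonzero weight after conditioning:
  (X=0, Y=1, Z=2) weight 4/121
  (X=0, Y=3, Z=2) weight 8/363
  (X=1, Y=0, Z=1) weight 4/121
  (X=1, Y=2, Z=1) weight 1/66
  (X=2, Y=1, Z=0) weight 3/121
  (X=2, Y=1, Z=3) weight 1/121
  (X=2, Y=3, Z=0) weight 2/121
  (X=2, Y=3, Z=3) weight 2/363
Group by Y:
  weight(Y=0) = 4/121
  weight(Y=1) = 8/121
  weight(Y=2) = 1/66
  weight(Y=3) = 16/363
Total weight = 4/121 + 8/121 + 1/66 + 16/363 = 115/726
P(Y=0 | obs) = 4/121 / 115/726 = 24/115
P(Y=1 | obs) = 8/121 / 115/726 = 48/115
P(Y=2 | obs) = 1/66 / 115/726 = 11/115
P(Y=3 | obs) = 16/363 / 115/726 = 32/115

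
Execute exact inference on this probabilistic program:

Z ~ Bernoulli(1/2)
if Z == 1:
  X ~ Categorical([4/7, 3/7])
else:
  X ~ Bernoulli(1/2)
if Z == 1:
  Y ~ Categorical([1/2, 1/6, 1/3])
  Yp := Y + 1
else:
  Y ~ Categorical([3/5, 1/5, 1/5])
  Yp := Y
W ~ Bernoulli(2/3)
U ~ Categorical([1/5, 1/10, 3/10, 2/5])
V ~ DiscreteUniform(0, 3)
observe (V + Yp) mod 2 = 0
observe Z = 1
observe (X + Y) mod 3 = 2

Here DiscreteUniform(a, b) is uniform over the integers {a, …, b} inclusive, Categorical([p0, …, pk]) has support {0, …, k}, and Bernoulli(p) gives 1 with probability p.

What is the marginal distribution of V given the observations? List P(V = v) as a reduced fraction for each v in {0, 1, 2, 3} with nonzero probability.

Enumerate traces; 32 have nonzero weight after conditioning:
  (Z=1, X=0, Y=2, W=0, U=0, V=1) weight 1/630
  (Z=1, X=0, Y=2, W=0, U=0, V=3) weight 1/630
  (Z=1, X=0, Y=2, W=0, U=1, V=1) weight 1/1260
  (Z=1, X=0, Y=2, W=0, U=1, V=3) weight 1/1260
  (Z=1, X=0, Y=2, W=0, U=2, V=1) weight 1/420
  (Z=1, X=0, Y=2, W=0, U=2, V=3) weight 1/420
  (Z=1, X=0, Y=2, W=0, U=3, V=1) weight 1/315
  (Z=1, X=0, Y=2, W=0, U=3, V=3) weight 1/315
  (Z=1, X=1, Y=1, W=0, U=0, V=0) weight 1/1680
  (Z=1, X=1, Y=1, W=0, U=0, V=2) weight 1/1680
  … 22 more
Group by V:
  weight(V=0) = 1/112
  weight(V=1) = 1/42
  weight(V=2) = 1/112
  weight(V=3) = 1/42
Total weight = 1/112 + 1/42 + 1/112 + 1/42 = 11/168
P(V=0 | obs) = 1/112 / 11/168 = 3/22
P(V=1 | obs) = 1/42 / 11/168 = 4/11
P(V=2 | obs) = 1/112 / 11/168 = 3/22
P(V=3 | obs) = 1/42 / 11/168 = 4/11

P(V=0) = 3/22, P(V=1) = 4/11, P(V=2) = 3/22, P(V=3) = 4/11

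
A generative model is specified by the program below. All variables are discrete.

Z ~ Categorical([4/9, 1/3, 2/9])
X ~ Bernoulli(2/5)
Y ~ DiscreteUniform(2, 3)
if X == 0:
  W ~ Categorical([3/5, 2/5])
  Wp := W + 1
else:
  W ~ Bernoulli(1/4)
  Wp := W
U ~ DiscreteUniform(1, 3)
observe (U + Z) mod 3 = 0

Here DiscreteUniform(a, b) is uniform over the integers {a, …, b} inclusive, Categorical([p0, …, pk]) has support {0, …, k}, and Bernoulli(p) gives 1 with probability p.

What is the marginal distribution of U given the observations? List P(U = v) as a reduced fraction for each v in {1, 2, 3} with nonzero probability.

P(U=1) = 2/9, P(U=2) = 1/3, P(U=3) = 4/9

Enumerate traces; 24 have nonzero weight after conditioning:
  (Z=0, X=0, Y=2, W=0, U=3) weight 2/75
  (Z=0, X=0, Y=2, W=1, U=3) weight 4/225
  (Z=0, X=0, Y=3, W=0, U=3) weight 2/75
  (Z=0, X=0, Y=3, W=1, U=3) weight 4/225
  (Z=0, X=1, Y=2, W=0, U=3) weight 1/45
  (Z=0, X=1, Y=2, W=1, U=3) weight 1/135
  (Z=0, X=1, Y=3, W=0, U=3) weight 1/45
  (Z=0, X=1, Y=3, W=1, U=3) weight 1/135
  (Z=1, X=0, Y=2, W=0, U=2) weight 1/50
  (Z=2, X=0, Y=2, W=0, U=1) weight 1/75
  … 14 more
Group by U:
  weight(U=1) = 2/27
  weight(U=2) = 1/9
  weight(U=3) = 4/27
Total weight = 2/27 + 1/9 + 4/27 = 1/3
P(U=1 | obs) = 2/27 / 1/3 = 2/9
P(U=2 | obs) = 1/9 / 1/3 = 1/3
P(U=3 | obs) = 4/27 / 1/3 = 4/9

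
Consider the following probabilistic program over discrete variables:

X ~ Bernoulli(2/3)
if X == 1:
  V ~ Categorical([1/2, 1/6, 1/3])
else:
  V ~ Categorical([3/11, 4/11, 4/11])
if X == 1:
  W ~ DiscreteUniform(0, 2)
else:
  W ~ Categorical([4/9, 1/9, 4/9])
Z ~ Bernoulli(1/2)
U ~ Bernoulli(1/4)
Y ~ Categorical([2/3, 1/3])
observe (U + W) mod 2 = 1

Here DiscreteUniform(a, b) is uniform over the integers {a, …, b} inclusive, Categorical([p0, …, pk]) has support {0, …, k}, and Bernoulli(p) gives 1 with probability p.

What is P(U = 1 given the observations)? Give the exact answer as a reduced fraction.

Enumerate traces; 72 have nonzero weight after conditioning:
  (X=0, V=0, W=0, Z=0, U=1, Y=0) weight 1/297
  (X=0, V=0, W=0, Z=0, U=1, Y=1) weight 1/594
  (X=0, V=0, W=0, Z=1, U=1, Y=0) weight 1/297
  (X=0, V=0, W=0, Z=1, U=1, Y=1) weight 1/594
  (X=0, V=0, W=1, Z=0, U=0, Y=0) weight 1/396
  (X=0, V=0, W=1, Z=0, U=0, Y=1) weight 1/792
  (X=0, V=0, W=1, Z=1, U=0, Y=0) weight 1/396
  (X=0, V=0, W=1, Z=1, U=0, Y=1) weight 1/792
  … 64 more
Group by U:
  weight(U=0) = 7/36
  weight(U=1) = 5/27
Total weight = 7/36 + 5/27 = 41/108
P(U=0 | obs) = 7/36 / 41/108 = 21/41
P(U=1 | obs) = 5/27 / 41/108 = 20/41

P(U = 1 | obs) = 20/41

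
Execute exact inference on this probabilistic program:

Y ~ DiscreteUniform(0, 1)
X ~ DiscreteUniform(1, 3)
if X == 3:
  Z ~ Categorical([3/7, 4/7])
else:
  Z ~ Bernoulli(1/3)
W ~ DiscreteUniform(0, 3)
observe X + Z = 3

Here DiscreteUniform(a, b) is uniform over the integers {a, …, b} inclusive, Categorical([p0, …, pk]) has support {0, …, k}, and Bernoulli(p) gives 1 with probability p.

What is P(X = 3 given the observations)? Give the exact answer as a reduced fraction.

Enumerate traces; 16 have nonzero weight after conditioning:
  (Y=0, X=2, Z=1, W=0) weight 1/72
  (Y=0, X=2, Z=1, W=1) weight 1/72
  (Y=0, X=2, Z=1, W=2) weight 1/72
  (Y=0, X=2, Z=1, W=3) weight 1/72
  (Y=0, X=3, Z=0, W=0) weight 1/56
  (Y=0, X=3, Z=0, W=1) weight 1/56
  (Y=0, X=3, Z=0, W=2) weight 1/56
  (Y=0, X=3, Z=0, W=3) weight 1/56
  … 8 more
Group by X:
  weight(X=2) = 1/9
  weight(X=3) = 1/7
Total weight = 1/9 + 1/7 = 16/63
P(X=2 | obs) = 1/9 / 16/63 = 7/16
P(X=3 | obs) = 1/7 / 16/63 = 9/16

P(X = 3 | obs) = 9/16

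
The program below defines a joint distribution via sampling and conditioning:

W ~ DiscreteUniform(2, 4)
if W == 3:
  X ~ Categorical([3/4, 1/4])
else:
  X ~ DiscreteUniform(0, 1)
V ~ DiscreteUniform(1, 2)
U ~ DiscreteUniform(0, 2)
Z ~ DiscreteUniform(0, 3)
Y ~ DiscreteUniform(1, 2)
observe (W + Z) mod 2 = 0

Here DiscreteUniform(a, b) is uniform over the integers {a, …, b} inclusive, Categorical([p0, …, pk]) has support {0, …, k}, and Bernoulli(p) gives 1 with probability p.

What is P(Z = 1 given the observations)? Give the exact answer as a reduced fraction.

P(Z = 1 | obs) = 1/6

Enumerate traces; 144 have nonzero weight after conditioning:
  (W=2, X=0, V=1, U=0, Z=0, Y=1) weight 1/288
  (W=2, X=0, V=1, U=0, Z=0, Y=2) weight 1/288
  (W=2, X=0, V=1, U=0, Z=2, Y=1) weight 1/288
  (W=2, X=0, V=1, U=0, Z=2, Y=2) weight 1/288
  (W=2, X=0, V=1, U=1, Z=0, Y=1) weight 1/288
  (W=2, X=0, V=1, U=1, Z=0, Y=2) weight 1/288
  (W=2, X=0, V=1, U=1, Z=2, Y=1) weight 1/288
  (W=2, X=0, V=1, U=1, Z=2, Y=2) weight 1/288
  (W=3, X=0, V=1, U=0, Z=1, Y=1) weight 1/192
  (W=3, X=0, V=1, U=0, Z=3, Y=1) weight 1/192
  … 134 more
Group by Z:
  weight(Z=0) = 1/6
  weight(Z=1) = 1/12
  weight(Z=2) = 1/6
  weight(Z=3) = 1/12
Total weight = 1/6 + 1/12 + 1/6 + 1/12 = 1/2
P(Z=0 | obs) = 1/6 / 1/2 = 1/3
P(Z=1 | obs) = 1/12 / 1/2 = 1/6
P(Z=2 | obs) = 1/6 / 1/2 = 1/3
P(Z=3 | obs) = 1/12 / 1/2 = 1/6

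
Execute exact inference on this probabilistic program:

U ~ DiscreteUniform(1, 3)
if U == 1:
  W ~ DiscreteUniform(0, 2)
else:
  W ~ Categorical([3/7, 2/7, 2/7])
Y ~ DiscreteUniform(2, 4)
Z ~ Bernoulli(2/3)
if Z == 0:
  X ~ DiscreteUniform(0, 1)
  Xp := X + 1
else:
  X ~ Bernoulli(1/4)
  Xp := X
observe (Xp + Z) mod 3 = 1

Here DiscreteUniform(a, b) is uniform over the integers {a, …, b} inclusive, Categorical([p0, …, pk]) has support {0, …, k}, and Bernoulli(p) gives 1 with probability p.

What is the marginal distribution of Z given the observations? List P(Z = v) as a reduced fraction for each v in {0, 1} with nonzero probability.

P(Z=0) = 1/4, P(Z=1) = 3/4

Enumerate traces; 54 have nonzero weight after conditioning:
  (U=1, W=0, Y=2, Z=0, X=0) weight 1/162
  (U=1, W=0, Y=2, Z=1, X=0) weight 1/54
  (U=1, W=0, Y=3, Z=0, X=0) weight 1/162
  (U=1, W=0, Y=3, Z=1, X=0) weight 1/54
  (U=1, W=0, Y=4, Z=0, X=0) weight 1/162
  (U=1, W=0, Y=4, Z=1, X=0) weight 1/54
  (U=1, W=1, Y=2, Z=0, X=0) weight 1/162
  (U=1, W=1, Y=2, Z=1, X=0) weight 1/54
  … 46 more
Group by Z:
  weight(Z=0) = 1/6
  weight(Z=1) = 1/2
Total weight = 1/6 + 1/2 = 2/3
P(Z=0 | obs) = 1/6 / 2/3 = 1/4
P(Z=1 | obs) = 1/2 / 2/3 = 3/4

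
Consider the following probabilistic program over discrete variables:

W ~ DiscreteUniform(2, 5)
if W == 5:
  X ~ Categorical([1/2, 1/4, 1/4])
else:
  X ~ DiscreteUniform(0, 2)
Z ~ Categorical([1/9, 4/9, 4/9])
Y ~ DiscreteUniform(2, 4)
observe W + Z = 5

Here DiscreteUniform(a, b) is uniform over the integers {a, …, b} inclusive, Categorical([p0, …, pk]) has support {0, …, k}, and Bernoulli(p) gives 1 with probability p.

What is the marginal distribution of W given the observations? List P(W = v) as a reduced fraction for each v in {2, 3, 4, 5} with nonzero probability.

Enumerate traces; 27 have nonzero weight after conditioning:
  (W=3, X=0, Z=2, Y=2) weight 1/81
  (W=3, X=0, Z=2, Y=3) weight 1/81
  (W=3, X=0, Z=2, Y=4) weight 1/81
  (W=3, X=1, Z=2, Y=2) weight 1/81
  (W=3, X=1, Z=2, Y=3) weight 1/81
  (W=3, X=1, Z=2, Y=4) weight 1/81
  (W=3, X=2, Z=2, Y=2) weight 1/81
  (W=3, X=2, Z=2, Y=3) weight 1/81
  (W=4, X=0, Z=1, Y=2) weight 1/81
  (W=5, X=0, Z=0, Y=2) weight 1/216
  … 17 more
Group by W:
  weight(W=3) = 1/9
  weight(W=4) = 1/9
  weight(W=5) = 1/36
Total weight = 1/9 + 1/9 + 1/36 = 1/4
P(W=3 | obs) = 1/9 / 1/4 = 4/9
P(W=4 | obs) = 1/9 / 1/4 = 4/9
P(W=5 | obs) = 1/36 / 1/4 = 1/9

P(W=3) = 4/9, P(W=4) = 4/9, P(W=5) = 1/9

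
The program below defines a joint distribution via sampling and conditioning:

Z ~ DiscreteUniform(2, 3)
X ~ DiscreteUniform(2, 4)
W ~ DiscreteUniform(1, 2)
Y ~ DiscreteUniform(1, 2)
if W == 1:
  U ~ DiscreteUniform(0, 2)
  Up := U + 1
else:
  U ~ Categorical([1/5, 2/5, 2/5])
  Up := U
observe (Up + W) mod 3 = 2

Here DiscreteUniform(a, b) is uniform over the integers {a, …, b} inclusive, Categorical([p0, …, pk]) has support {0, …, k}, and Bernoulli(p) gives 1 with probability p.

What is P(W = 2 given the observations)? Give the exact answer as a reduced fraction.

Enumerate traces; 24 have nonzero weight after conditioning:
  (Z=2, X=2, W=1, Y=1, U=0) weight 1/72
  (Z=2, X=2, W=1, Y=2, U=0) weight 1/72
  (Z=2, X=2, W=2, Y=1, U=0) weight 1/120
  (Z=2, X=2, W=2, Y=2, U=0) weight 1/120
  (Z=2, X=3, W=1, Y=1, U=0) weight 1/72
  (Z=2, X=3, W=1, Y=2, U=0) weight 1/72
  (Z=2, X=3, W=2, Y=1, U=0) weight 1/120
  (Z=2, X=3, W=2, Y=2, U=0) weight 1/120
  … 16 more
Group by W:
  weight(W=1) = 1/6
  weight(W=2) = 1/10
Total weight = 1/6 + 1/10 = 4/15
P(W=1 | obs) = 1/6 / 4/15 = 5/8
P(W=2 | obs) = 1/10 / 4/15 = 3/8

P(W = 2 | obs) = 3/8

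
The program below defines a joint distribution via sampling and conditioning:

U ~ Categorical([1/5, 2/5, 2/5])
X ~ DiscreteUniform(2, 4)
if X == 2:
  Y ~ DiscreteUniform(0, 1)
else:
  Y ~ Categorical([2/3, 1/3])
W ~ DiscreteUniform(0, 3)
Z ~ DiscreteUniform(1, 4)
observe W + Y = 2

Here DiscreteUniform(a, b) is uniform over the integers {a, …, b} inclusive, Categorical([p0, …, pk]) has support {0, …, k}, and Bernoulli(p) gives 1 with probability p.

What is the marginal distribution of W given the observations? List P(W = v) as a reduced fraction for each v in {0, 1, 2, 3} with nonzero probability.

P(W=1) = 7/18, P(W=2) = 11/18

Enumerate traces; 72 have nonzero weight after conditioning:
  (U=0, X=2, Y=0, W=2, Z=1) weight 1/480
  (U=0, X=2, Y=0, W=2, Z=2) weight 1/480
  (U=0, X=2, Y=0, W=2, Z=3) weight 1/480
  (U=0, X=2, Y=0, W=2, Z=4) weight 1/480
  (U=0, X=2, Y=1, W=1, Z=1) weight 1/480
  (U=0, X=2, Y=1, W=1, Z=2) weight 1/480
  (U=0, X=2, Y=1, W=1, Z=3) weight 1/480
  (U=0, X=2, Y=1, W=1, Z=4) weight 1/480
  … 64 more
Group by W:
  weight(W=1) = 7/72
  weight(W=2) = 11/72
Total weight = 7/72 + 11/72 = 1/4
P(W=1 | obs) = 7/72 / 1/4 = 7/18
P(W=2 | obs) = 11/72 / 1/4 = 11/18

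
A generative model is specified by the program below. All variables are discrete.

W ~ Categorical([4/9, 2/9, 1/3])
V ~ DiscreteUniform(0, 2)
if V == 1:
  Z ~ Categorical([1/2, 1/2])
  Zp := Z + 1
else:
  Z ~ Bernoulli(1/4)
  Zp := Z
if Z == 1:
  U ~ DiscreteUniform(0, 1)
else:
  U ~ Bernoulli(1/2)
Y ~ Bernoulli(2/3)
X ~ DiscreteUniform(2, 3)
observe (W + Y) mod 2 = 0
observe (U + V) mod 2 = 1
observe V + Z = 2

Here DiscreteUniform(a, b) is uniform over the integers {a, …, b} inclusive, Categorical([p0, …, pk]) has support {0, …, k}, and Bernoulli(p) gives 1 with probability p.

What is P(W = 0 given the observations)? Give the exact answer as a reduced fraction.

Enumerate traces; 12 have nonzero weight after conditioning:
  (W=0, V=1, Z=1, U=0, Y=0, X=2) weight 1/162
  (W=0, V=1, Z=1, U=0, Y=0, X=3) weight 1/162
  (W=0, V=2, Z=0, U=1, Y=0, X=2) weight 1/108
  (W=0, V=2, Z=0, U=1, Y=0, X=3) weight 1/108
  (W=1, V=1, Z=1, U=0, Y=1, X=2) weight 1/162
  (W=1, V=1, Z=1, U=0, Y=1, X=3) weight 1/162
  (W=1, V=2, Z=0, U=1, Y=1, X=2) weight 1/108
  (W=1, V=2, Z=0, U=1, Y=1, X=3) weight 1/108
  (W=2, V=1, Z=1, U=0, Y=0, X=2) weight 1/216
  … 3 more
Group by W:
  weight(W=0) = 5/162
  weight(W=1) = 5/162
  weight(W=2) = 5/216
Total weight = 5/162 + 5/162 + 5/216 = 55/648
P(W=0 | obs) = 5/162 / 55/648 = 4/11
P(W=1 | obs) = 5/162 / 55/648 = 4/11
P(W=2 | obs) = 5/216 / 55/648 = 3/11

P(W = 0 | obs) = 4/11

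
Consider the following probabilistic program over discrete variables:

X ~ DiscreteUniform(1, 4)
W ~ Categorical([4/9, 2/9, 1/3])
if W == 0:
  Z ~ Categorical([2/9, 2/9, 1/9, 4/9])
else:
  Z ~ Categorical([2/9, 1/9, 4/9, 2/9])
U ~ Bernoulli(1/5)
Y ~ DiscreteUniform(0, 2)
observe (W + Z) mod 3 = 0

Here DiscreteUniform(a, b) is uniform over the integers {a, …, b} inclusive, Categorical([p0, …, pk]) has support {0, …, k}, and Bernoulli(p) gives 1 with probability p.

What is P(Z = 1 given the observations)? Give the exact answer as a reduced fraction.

Enumerate traces; 96 have nonzero weight after conditioning:
  (X=1, W=0, Z=0, U=0, Y=0) weight 8/1215
  (X=1, W=0, Z=0, U=0, Y=1) weight 8/1215
  (X=1, W=0, Z=0, U=0, Y=2) weight 8/1215
  (X=1, W=0, Z=0, U=1, Y=0) weight 2/1215
  (X=1, W=0, Z=0, U=1, Y=1) weight 2/1215
  (X=1, W=0, Z=0, U=1, Y=2) weight 2/1215
  (X=1, W=0, Z=3, U=0, Y=0) weight 16/1215
  (X=1, W=0, Z=3, U=0, Y=1) weight 16/1215
  (X=1, W=1, Z=2, U=0, Y=0) weight 8/1215
  (X=1, W=2, Z=1, U=0, Y=0) weight 1/405
  … 86 more
Group by Z:
  weight(Z=0) = 8/81
  weight(Z=1) = 1/27
  weight(Z=2) = 8/81
  weight(Z=3) = 16/81
Total weight = 8/81 + 1/27 + 8/81 + 16/81 = 35/81
P(Z=0 | obs) = 8/81 / 35/81 = 8/35
P(Z=1 | obs) = 1/27 / 35/81 = 3/35
P(Z=2 | obs) = 8/81 / 35/81 = 8/35
P(Z=3 | obs) = 16/81 / 35/81 = 16/35

P(Z = 1 | obs) = 3/35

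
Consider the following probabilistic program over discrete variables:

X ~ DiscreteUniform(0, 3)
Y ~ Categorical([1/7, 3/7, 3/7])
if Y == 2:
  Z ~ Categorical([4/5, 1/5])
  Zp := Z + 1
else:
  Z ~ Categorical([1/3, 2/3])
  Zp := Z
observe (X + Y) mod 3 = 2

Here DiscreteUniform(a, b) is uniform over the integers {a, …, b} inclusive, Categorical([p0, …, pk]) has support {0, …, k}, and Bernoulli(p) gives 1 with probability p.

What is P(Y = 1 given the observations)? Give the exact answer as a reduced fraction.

P(Y = 1 | obs) = 3/10

Enumerate traces; 8 have nonzero weight after conditioning:
  (X=0, Y=2, Z=0) weight 3/35
  (X=0, Y=2, Z=1) weight 3/140
  (X=1, Y=1, Z=0) weight 1/28
  (X=1, Y=1, Z=1) weight 1/14
  (X=2, Y=0, Z=0) weight 1/84
  (X=2, Y=0, Z=1) weight 1/42
  (X=3, Y=2, Z=0) weight 3/35
  (X=3, Y=2, Z=1) weight 3/140
Group by Y:
  weight(Y=0) = 1/28
  weight(Y=1) = 3/28
  weight(Y=2) = 3/14
Total weight = 1/28 + 3/28 + 3/14 = 5/14
P(Y=0 | obs) = 1/28 / 5/14 = 1/10
P(Y=1 | obs) = 3/28 / 5/14 = 3/10
P(Y=2 | obs) = 3/14 / 5/14 = 3/5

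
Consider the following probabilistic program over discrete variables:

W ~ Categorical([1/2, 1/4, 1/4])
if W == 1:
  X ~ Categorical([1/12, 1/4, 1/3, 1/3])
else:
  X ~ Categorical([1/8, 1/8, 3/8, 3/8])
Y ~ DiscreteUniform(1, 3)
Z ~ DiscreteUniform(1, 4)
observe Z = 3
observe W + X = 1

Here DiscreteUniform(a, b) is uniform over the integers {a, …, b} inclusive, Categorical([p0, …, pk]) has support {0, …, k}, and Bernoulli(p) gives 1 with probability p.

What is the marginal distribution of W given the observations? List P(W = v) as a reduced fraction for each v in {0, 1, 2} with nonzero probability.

Enumerate traces; 6 have nonzero weight after conditioning:
  (W=0, X=1, Y=1, Z=3) weight 1/192
  (W=0, X=1, Y=2, Z=3) weight 1/192
  (W=0, X=1, Y=3, Z=3) weight 1/192
  (W=1, X=0, Y=1, Z=3) weight 1/576
  (W=1, X=0, Y=2, Z=3) weight 1/576
  (W=1, X=0, Y=3, Z=3) weight 1/576
Group by W:
  weight(W=0) = 1/64
  weight(W=1) = 1/192
Total weight = 1/64 + 1/192 = 1/48
P(W=0 | obs) = 1/64 / 1/48 = 3/4
P(W=1 | obs) = 1/192 / 1/48 = 1/4

P(W=0) = 3/4, P(W=1) = 1/4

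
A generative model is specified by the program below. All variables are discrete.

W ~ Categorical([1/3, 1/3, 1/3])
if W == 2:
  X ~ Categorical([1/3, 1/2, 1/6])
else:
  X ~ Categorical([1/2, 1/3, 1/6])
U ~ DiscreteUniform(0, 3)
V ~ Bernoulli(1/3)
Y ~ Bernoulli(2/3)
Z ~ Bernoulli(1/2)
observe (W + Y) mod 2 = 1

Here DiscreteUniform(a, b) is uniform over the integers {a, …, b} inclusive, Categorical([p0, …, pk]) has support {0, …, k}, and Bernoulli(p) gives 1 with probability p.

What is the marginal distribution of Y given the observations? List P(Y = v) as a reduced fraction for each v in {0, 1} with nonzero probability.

Enumerate traces; 144 have nonzero weight after conditioning:
  (W=0, X=0, U=0, V=0, Y=1, Z=0) weight 1/108
  (W=0, X=0, U=0, V=0, Y=1, Z=1) weight 1/108
  (W=0, X=0, U=0, V=1, Y=1, Z=0) weight 1/216
  (W=0, X=0, U=0, V=1, Y=1, Z=1) weight 1/216
  (W=0, X=0, U=1, V=0, Y=1, Z=0) weight 1/108
  (W=0, X=0, U=1, V=0, Y=1, Z=1) weight 1/108
  (W=0, X=0, U=1, V=1, Y=1, Z=0) weight 1/216
  (W=0, X=0, U=1, V=1, Y=1, Z=1) weight 1/216
  (W=1, X=0, U=0, V=0, Y=0, Z=0) weight 1/216
  … 135 more
Group by Y:
  weight(Y=0) = 1/9
  weight(Y=1) = 4/9
Total weight = 1/9 + 4/9 = 5/9
P(Y=0 | obs) = 1/9 / 5/9 = 1/5
P(Y=1 | obs) = 4/9 / 5/9 = 4/5

P(Y=0) = 1/5, P(Y=1) = 4/5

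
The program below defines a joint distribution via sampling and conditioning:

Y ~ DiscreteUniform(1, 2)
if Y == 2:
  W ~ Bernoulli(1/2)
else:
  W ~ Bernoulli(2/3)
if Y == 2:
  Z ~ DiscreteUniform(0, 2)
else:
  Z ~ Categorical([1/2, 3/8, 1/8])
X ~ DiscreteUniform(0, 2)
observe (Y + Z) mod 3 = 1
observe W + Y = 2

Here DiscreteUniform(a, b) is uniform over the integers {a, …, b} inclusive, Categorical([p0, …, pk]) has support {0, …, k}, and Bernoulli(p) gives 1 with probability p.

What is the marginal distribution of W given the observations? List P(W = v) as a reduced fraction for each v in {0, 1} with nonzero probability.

Enumerate traces; 6 have nonzero weight after conditioning:
  (Y=1, W=1, Z=0, X=0) weight 1/18
  (Y=1, W=1, Z=0, X=1) weight 1/18
  (Y=1, W=1, Z=0, X=2) weight 1/18
  (Y=2, W=0, Z=2, X=0) weight 1/36
  (Y=2, W=0, Z=2, X=1) weight 1/36
  (Y=2, W=0, Z=2, X=2) weight 1/36
Group by W:
  weight(W=0) = 1/12
  weight(W=1) = 1/6
Total weight = 1/12 + 1/6 = 1/4
P(W=0 | obs) = 1/12 / 1/4 = 1/3
P(W=1 | obs) = 1/6 / 1/4 = 2/3

P(W=0) = 1/3, P(W=1) = 2/3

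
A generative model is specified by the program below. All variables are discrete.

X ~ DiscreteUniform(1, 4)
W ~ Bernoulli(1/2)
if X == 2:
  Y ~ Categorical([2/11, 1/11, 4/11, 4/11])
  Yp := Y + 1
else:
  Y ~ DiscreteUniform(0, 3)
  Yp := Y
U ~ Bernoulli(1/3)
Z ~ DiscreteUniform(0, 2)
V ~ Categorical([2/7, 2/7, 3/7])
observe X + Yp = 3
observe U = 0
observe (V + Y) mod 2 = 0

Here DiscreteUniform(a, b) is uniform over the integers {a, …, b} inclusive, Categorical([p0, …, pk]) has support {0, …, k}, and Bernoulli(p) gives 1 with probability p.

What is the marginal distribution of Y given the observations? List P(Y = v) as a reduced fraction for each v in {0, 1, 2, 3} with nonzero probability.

P(Y=0) = 19/30, P(Y=2) = 11/30

Enumerate traces; 36 have nonzero weight after conditioning:
  (X=1, W=0, Y=2, U=0, Z=0, V=0) weight 1/504
  (X=1, W=0, Y=2, U=0, Z=0, V=2) weight 1/336
  (X=1, W=0, Y=2, U=0, Z=1, V=0) weight 1/504
  (X=1, W=0, Y=2, U=0, Z=1, V=2) weight 1/336
  (X=1, W=0, Y=2, U=0, Z=2, V=0) weight 1/504
  (X=1, W=0, Y=2, U=0, Z=2, V=2) weight 1/336
  (X=1, W=1, Y=2, U=0, Z=0, V=0) weight 1/504
  (X=1, W=1, Y=2, U=0, Z=0, V=2) weight 1/336
  (X=2, W=0, Y=0, U=0, Z=0, V=0) weight 1/693
  … 27 more
Group by Y:
  weight(Y=0) = 95/1848
  weight(Y=2) = 5/168
Total weight = 95/1848 + 5/168 = 25/308
P(Y=0 | obs) = 95/1848 / 25/308 = 19/30
P(Y=2 | obs) = 5/168 / 25/308 = 11/30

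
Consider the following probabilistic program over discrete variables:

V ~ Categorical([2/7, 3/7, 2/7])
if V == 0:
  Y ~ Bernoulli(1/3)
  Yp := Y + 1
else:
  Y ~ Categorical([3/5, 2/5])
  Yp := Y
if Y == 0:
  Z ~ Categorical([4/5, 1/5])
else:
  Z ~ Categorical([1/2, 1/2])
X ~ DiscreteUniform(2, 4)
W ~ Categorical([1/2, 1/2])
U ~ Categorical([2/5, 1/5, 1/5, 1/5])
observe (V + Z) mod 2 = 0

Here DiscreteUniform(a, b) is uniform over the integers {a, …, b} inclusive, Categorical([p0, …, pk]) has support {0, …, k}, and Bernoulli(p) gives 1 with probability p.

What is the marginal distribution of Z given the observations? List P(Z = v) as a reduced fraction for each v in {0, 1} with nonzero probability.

Enumerate traces; 144 have nonzero weight after conditioning:
  (V=0, Y=0, Z=0, X=2, W=0, U=0) weight 16/1575
  (V=0, Y=0, Z=0, X=2, W=0, U=1) weight 8/1575
  (V=0, Y=0, Z=0, X=2, W=0, U=2) weight 8/1575
  (V=0, Y=0, Z=0, X=2, W=0, U=3) weight 8/1575
  (V=0, Y=0, Z=0, X=2, W=1, U=0) weight 16/1575
  (V=0, Y=0, Z=0, X=2, W=1, U=1) weight 8/1575
  (V=0, Y=0, Z=0, X=2, W=1, U=2) weight 8/1575
  (V=0, Y=0, Z=0, X=2, W=1, U=3) weight 8/1575
  (V=1, Y=0, Z=1, X=2, W=0, U=0) weight 3/875
  … 135 more
Group by Z:
  weight(Z=0) = 69/175
  weight(Z=1) = 24/175
Total weight = 69/175 + 24/175 = 93/175
P(Z=0 | obs) = 69/175 / 93/175 = 23/31
P(Z=1 | obs) = 24/175 / 93/175 = 8/31

P(Z=0) = 23/31, P(Z=1) = 8/31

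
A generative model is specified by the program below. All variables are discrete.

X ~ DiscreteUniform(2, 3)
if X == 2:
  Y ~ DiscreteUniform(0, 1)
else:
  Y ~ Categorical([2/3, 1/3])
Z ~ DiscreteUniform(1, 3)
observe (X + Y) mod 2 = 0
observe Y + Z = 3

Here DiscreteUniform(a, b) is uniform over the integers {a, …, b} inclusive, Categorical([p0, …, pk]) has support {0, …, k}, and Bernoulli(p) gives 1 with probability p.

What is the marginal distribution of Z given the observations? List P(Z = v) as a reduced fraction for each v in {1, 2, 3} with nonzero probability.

Enumerate traces; 2 have nonzero weight after conditioning:
  (X=2, Y=0, Z=3) weight 1/12
  (X=3, Y=1, Z=2) weight 1/18
Group by Z:
  weight(Z=2) = 1/18
  weight(Z=3) = 1/12
Total weight = 1/18 + 1/12 = 5/36
P(Z=2 | obs) = 1/18 / 5/36 = 2/5
P(Z=3 | obs) = 1/12 / 5/36 = 3/5

P(Z=2) = 2/5, P(Z=3) = 3/5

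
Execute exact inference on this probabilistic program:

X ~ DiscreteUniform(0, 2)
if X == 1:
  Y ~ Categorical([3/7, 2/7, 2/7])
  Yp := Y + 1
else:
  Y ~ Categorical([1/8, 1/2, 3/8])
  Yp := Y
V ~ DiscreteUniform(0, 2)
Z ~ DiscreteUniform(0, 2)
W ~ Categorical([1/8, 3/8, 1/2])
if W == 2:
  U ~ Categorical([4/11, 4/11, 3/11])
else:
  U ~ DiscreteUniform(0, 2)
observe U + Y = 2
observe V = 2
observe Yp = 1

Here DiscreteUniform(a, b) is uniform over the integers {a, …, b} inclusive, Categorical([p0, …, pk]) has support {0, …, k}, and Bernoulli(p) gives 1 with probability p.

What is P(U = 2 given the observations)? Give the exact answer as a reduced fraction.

Enumerate traces; 27 have nonzero weight after conditioning:
  (X=0, Y=1, V=2, Z=0, W=0, U=1) weight 1/1296
  (X=0, Y=1, V=2, Z=0, W=1, U=1) weight 1/432
  (X=0, Y=1, V=2, Z=0, W=2, U=1) weight 1/297
  (X=0, Y=1, V=2, Z=1, W=0, U=1) weight 1/1296
  (X=0, Y=1, V=2, Z=1, W=1, U=1) weight 1/432
  (X=0, Y=1, V=2, Z=1, W=2, U=1) weight 1/297
  (X=0, Y=1, V=2, Z=2, W=0, U=1) weight 1/1296
  (X=0, Y=1, V=2, Z=2, W=1, U=1) weight 1/432
  (X=1, Y=0, V=2, Z=0, W=0, U=2) weight 1/1512
  … 18 more
Group by U:
  weight(U=1) = 23/594
  weight(U=2) = 10/693
Total weight = 23/594 + 10/693 = 221/4158
P(U=1 | obs) = 23/594 / 221/4158 = 161/221
P(U=2 | obs) = 10/693 / 221/4158 = 60/221

P(U = 2 | obs) = 60/221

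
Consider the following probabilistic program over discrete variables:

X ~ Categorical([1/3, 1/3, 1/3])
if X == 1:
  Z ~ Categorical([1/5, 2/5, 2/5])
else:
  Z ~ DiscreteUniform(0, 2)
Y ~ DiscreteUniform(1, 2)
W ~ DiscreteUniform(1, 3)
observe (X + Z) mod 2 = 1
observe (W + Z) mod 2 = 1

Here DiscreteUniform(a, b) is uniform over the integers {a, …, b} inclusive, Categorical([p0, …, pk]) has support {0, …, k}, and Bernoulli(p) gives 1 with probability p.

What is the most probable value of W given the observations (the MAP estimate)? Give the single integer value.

argmax_v P(W = v | obs) = 2

Enumerate traces; 12 have nonzero weight after conditioning:
  (X=0, Z=1, Y=1, W=2) weight 1/54
  (X=0, Z=1, Y=2, W=2) weight 1/54
  (X=1, Z=0, Y=1, W=1) weight 1/90
  (X=1, Z=0, Y=1, W=3) weight 1/90
  (X=1, Z=0, Y=2, W=1) weight 1/90
  (X=1, Z=0, Y=2, W=3) weight 1/90
  (X=1, Z=2, Y=1, W=1) weight 1/45
  (X=1, Z=2, Y=1, W=3) weight 1/45
  … 4 more
Group by W:
  weight(W=1) = 1/15
  weight(W=2) = 2/27
  weight(W=3) = 1/15
Total weight = 1/15 + 2/27 + 1/15 = 28/135
P(W=1 | obs) = 1/15 / 28/135 = 9/28
P(W=2 | obs) = 2/27 / 28/135 = 5/14
P(W=3 | obs) = 1/15 / 28/135 = 9/28
argmax = 2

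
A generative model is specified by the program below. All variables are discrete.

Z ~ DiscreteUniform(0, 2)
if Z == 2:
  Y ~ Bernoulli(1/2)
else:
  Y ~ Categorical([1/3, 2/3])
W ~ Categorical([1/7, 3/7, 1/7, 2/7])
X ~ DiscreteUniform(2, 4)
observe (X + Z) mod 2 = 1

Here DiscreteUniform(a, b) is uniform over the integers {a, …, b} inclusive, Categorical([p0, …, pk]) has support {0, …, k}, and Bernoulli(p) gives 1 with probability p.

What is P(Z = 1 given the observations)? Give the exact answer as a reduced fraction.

P(Z = 1 | obs) = 1/2

Enumerate traces; 32 have nonzero weight after conditioning:
  (Z=0, Y=0, W=0, X=3) weight 1/189
  (Z=0, Y=0, W=1, X=3) weight 1/63
  (Z=0, Y=0, W=2, X=3) weight 1/189
  (Z=0, Y=0, W=3, X=3) weight 2/189
  (Z=0, Y=1, W=0, X=3) weight 2/189
  (Z=0, Y=1, W=1, X=3) weight 2/63
  (Z=0, Y=1, W=2, X=3) weight 2/189
  (Z=0, Y=1, W=3, X=3) weight 4/189
  (Z=1, Y=0, W=0, X=2) weight 1/189
  (Z=2, Y=0, W=0, X=3) weight 1/126
  … 22 more
Group by Z:
  weight(Z=0) = 1/9
  weight(Z=1) = 2/9
  weight(Z=2) = 1/9
Total weight = 1/9 + 2/9 + 1/9 = 4/9
P(Z=0 | obs) = 1/9 / 4/9 = 1/4
P(Z=1 | obs) = 2/9 / 4/9 = 1/2
P(Z=2 | obs) = 1/9 / 4/9 = 1/4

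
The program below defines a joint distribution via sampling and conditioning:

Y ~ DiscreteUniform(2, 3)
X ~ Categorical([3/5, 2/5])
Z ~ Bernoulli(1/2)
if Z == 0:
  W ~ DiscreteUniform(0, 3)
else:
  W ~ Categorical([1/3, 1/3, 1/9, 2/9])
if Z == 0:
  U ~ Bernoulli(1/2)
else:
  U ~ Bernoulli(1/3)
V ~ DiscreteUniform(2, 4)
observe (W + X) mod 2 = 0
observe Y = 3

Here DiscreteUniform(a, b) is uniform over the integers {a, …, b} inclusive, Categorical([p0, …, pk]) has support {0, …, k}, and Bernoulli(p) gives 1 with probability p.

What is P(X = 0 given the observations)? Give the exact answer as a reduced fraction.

P(X = 0 | obs) = 51/89

Enumerate traces; 48 have nonzero weight after conditioning:
  (Y=3, X=0, Z=0, W=0, U=0, V=2) weight 1/160
  (Y=3, X=0, Z=0, W=0, U=0, V=3) weight 1/160
  (Y=3, X=0, Z=0, W=0, U=0, V=4) weight 1/160
  (Y=3, X=0, Z=0, W=0, U=1, V=2) weight 1/160
  (Y=3, X=0, Z=0, W=0, U=1, V=3) weight 1/160
  (Y=3, X=0, Z=0, W=0, U=1, V=4) weight 1/160
  (Y=3, X=0, Z=0, W=2, U=0, V=2) weight 1/160
  (Y=3, X=0, Z=0, W=2, U=0, V=3) weight 1/160
  (Y=3, X=1, Z=0, W=1, U=0, V=2) weight 1/240
  … 39 more
Group by X:
  weight(X=0) = 17/120
  weight(X=1) = 19/180
Total weight = 17/120 + 19/180 = 89/360
P(X=0 | obs) = 17/120 / 89/360 = 51/89
P(X=1 | obs) = 19/180 / 89/360 = 38/89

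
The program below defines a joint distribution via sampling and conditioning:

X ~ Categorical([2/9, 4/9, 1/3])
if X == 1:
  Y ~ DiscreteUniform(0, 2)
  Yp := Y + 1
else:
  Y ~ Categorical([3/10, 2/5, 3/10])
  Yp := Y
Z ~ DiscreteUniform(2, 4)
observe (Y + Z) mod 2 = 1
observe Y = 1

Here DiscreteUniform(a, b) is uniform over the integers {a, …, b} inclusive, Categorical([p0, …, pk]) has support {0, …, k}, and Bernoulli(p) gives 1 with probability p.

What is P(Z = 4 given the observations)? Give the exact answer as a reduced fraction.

Enumerate traces; 6 have nonzero weight after conditioning:
  (X=0, Y=1, Z=2) weight 4/135
  (X=0, Y=1, Z=4) weight 4/135
  (X=1, Y=1, Z=2) weight 4/81
  (X=1, Y=1, Z=4) weight 4/81
  (X=2, Y=1, Z=2) weight 2/45
  (X=2, Y=1, Z=4) weight 2/45
Group by Z:
  weight(Z=2) = 10/81
  weight(Z=4) = 10/81
Total weight = 10/81 + 10/81 = 20/81
P(Z=2 | obs) = 10/81 / 20/81 = 1/2
P(Z=4 | obs) = 10/81 / 20/81 = 1/2

P(Z = 4 | obs) = 1/2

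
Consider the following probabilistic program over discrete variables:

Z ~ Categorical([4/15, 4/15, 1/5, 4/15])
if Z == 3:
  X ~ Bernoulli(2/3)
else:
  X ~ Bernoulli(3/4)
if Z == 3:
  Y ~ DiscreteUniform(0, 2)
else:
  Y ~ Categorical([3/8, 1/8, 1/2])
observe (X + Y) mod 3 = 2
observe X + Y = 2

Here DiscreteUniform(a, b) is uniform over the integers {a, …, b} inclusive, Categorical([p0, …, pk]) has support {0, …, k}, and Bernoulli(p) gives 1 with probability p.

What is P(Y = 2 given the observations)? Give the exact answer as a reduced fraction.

P(Y = 2 | obs) = 524/1077

Enumerate traces; 8 have nonzero weight after conditioning:
  (Z=0, X=0, Y=2) weight 1/30
  (Z=0, X=1, Y=1) weight 1/40
  (Z=1, X=0, Y=2) weight 1/30
  (Z=1, X=1, Y=1) weight 1/40
  (Z=2, X=0, Y=2) weight 1/40
  (Z=2, X=1, Y=1) weight 3/160
  (Z=3, X=0, Y=2) weight 4/135
  (Z=3, X=1, Y=1) weight 8/135
Group by Y:
  weight(Y=1) = 553/4320
  weight(Y=2) = 131/1080
Total weight = 553/4320 + 131/1080 = 359/1440
P(Y=1 | obs) = 553/4320 / 359/1440 = 553/1077
P(Y=2 | obs) = 131/1080 / 359/1440 = 524/1077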